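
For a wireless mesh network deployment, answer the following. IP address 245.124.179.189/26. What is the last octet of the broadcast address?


Given: IP = 245.124.179.189, prefix = /26
Host bits = 32 - 26 = 6
Network last octet = 189 AND mask = 128
Host part size = 2^6 - 1 = 63
Broadcast last octet = 128 OR 63 = 191

191


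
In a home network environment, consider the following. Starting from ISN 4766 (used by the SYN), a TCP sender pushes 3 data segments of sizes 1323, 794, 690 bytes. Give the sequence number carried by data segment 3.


The SYN occupies sequence number ISN = 4766, so the first data byte is ISN + 1 = 4767.
SEQ of data segment i = (ISN + 1) + sum of payload sizes of segments 1..i-1.
Segment 1: SEQ = 4767, payload = 1323 bytes
Segment 2: SEQ = 6090, payload = 794 bytes
Segment 3: SEQ = 6884, payload = 690 bytes
SEQ of segment 3 = 4767 + 1323 + 794 = 6884

6884


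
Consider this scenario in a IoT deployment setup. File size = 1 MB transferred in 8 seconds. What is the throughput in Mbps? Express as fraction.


Given: file = 1 MB, time = 8 s
File in Mb = 1 * 8 = 8 Mb
Throughput = 8 / 8 Mbps
Throughput = 1 Mbps

1


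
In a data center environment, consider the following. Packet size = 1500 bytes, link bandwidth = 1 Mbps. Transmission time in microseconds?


Given: packet = 1500 bytes, bandwidth = 1 Mbps
Packet in bits = 1500 * 8 = 12000 bits
Bandwidth = 1 * 10^6 = 1000000 bps
Time = 12000 / 1000000 seconds
Time in us = 12000 * 10^6 / 1000000 = 12000

12000


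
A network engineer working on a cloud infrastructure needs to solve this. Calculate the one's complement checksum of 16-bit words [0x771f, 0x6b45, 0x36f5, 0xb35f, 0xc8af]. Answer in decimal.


Given words: [0x771f, 0x6b45, 0x36f5, 0xb35f, 0xc8af]
Step 1: Sum all words
Raw sum = 30495 + 27461 + 14069 + 45919 + 51375 = 169319
Step 2: Fold carry: (38247 + 2) = 38249
One's complement = ~38249 & 0xFFFF = 27286

27286


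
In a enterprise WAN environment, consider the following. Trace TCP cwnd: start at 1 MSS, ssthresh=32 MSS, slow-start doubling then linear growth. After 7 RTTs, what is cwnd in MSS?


RTT 0: cwnd = 1 MSS (initial)
RTT 1: cwnd = 2 MSS (slow start, doubled)
RTT 2: cwnd = 4 MSS (slow start, doubled)
RTT 3: cwnd = 8 MSS (slow start, doubled)
RTT 4: cwnd = 16 MSS (slow start, doubled)
RTT 5: cwnd = 32 MSS (slow start, doubled)
RTT 6: cwnd = 33 MSS (congestion avoidance, +1)
RTT 7: cwnd = 34 MSS (congestion avoidance, +1)

34


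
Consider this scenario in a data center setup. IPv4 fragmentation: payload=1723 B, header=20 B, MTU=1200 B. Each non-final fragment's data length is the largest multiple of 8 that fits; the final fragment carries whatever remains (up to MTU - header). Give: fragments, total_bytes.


Max data per non-final fragment = floor((MTU - header)/8)*8 = floor((1200 - 20)/8)*8 = floor(1180/8)*8 = 1176 B
Final fragment needs no 8-byte alignment: it can carry up to MTU - header = 1180 B
Non-final fragments needed = ceil((payload - 1180) / 1176) = ceil(543/1176) = ceil(0.4617) = 1
Number of fragments = 1 + 1 = 2
Fragment sizes (data): 1 * 1176 B + 547 B (last, 547 <= 1180 OK)
Total bytes sent = payload + n_frags * header = 1723 + 2*20 = 1723 + 40 = 1763 B

2, 1763


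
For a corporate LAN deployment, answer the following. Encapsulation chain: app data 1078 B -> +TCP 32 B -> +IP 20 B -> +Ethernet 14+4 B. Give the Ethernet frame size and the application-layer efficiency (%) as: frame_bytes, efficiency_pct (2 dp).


TCP segment = 1078 + 32 = 1110 B
IP packet = 1110 + 20 = 1130 B
Ethernet frame = 1130 + 14 + 4 = 1148 B
Efficiency = app / frame = 1078 / 1148 = 0.939024 = 93.9024% -> 93.90% (2 dp)

1148, 93.90


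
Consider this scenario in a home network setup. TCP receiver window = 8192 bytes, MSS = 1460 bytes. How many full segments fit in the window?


Given: RWND = 8192 bytes, MSS = 1460 bytes
Full segments = floor(RWND / MSS)
Full segments = floor(8192 / 1460)
Full segments = floor(5.611) = 5

5


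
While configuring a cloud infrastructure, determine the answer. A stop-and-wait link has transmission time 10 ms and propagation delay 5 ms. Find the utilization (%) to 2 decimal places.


Given: Ttrans = 10 ms, Tprop = 5 ms
RTT = 2 * Tprop = 2 * 5 = 10 ms
U = Ttrans / (Ttrans + RTT)
U = 10 / (10 + 10)
U = 10 / 20 = 0.5
U% = 50.00%

50.00


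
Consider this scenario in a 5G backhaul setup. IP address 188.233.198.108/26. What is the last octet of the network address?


Given: IP = 188.233.198.108, prefix = /26
Subnet mask = 255.255.255.192
Last octet of IP: 108
Last octet of mask: 192
Network last octet = 108 AND 192 = 64

64


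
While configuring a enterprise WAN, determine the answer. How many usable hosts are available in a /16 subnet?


Given: subnet mask /16
Host bits = 32 - 16 = 16
Total addresses = 2^16 = 65536
Usable hosts = 65536 - 2 (network + broadcast) = 65534

65534


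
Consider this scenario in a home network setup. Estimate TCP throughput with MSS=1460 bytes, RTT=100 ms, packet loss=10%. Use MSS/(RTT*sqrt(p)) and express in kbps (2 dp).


Given: MSS = 1460 bytes, RTT = 100 ms, loss = 10%
RTT in seconds = 100 / 1000 = 0.1
Loss rate = 10% = 0.1
sqrt(loss) = sqrt(0.1) = 0.316227766017
Throughput (bytes/s) = 1460 / (0.1 * 0.316227766017) = 46169.2538
Throughput (kbps) = 46169.2538 * 8 / 1000 = 369.354031 -> 369.35 kbps (2 dp)

369.35


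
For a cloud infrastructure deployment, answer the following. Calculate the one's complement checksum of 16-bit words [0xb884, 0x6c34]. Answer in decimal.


Given words: [0xb884, 0x6c34]
Step 1: Sum all words
Raw sum = 47236 + 27700 = 74936
Step 2: Fold carry: (9400 + 1) = 9401
One's complement = ~9401 & 0xFFFF = 56134

56134


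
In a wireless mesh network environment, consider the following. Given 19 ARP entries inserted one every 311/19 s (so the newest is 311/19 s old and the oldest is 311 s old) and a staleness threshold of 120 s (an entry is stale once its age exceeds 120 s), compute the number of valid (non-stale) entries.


Ages are k * 311/19 s for k = 1..19 (spacing = 16.3684 s).
Entry k is valid iff k * 311/19 <= 120 iff k <= 19 * 120 / 311 = 7.3312
n_valid = floor(7.3312) = 7
(n_stale = 19 - 7 = 12)

7


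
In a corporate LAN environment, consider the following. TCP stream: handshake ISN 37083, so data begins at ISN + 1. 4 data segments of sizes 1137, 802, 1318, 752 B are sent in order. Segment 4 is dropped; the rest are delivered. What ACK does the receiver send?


SYN uses sequence number 37083; first data byte = ISN + 1 = 37084.
Segment 1: SEQ = 37084, len = 1137 B, covers [37084, 38220]
Segment 2: SEQ = 38221, len = 802 B, covers [38221, 39022]
Segment 3: SEQ = 39023, len = 1318 B, covers [39023, 40340]
Segment 4: SEQ = 40341, len = 752 B, covers [40341, 41092] [LOST]
In-order data received: bytes [37084, 40340] (segments 1..3).
Segment 4 missing -> gap begins at byte 40341.
Cumulative ACK = next expected in-order byte = 37084 + 1137 + 802 + 1318 = 40341

40341


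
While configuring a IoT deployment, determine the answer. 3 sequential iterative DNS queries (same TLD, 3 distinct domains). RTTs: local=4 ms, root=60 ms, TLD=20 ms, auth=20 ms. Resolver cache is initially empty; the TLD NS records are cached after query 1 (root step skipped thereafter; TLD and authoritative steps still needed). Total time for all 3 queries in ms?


Lookup 1 (cold cache): local + root + TLD + auth = 4 + 60 + 20 + 20 = 104 ms
Lookups 2..3 (TLD NS cached -> skip root; new domain -> still ask TLD and auth): local + TLD + auth = 4 + 20 + 20 = 44 ms each
Remaining 2 lookups: 2 * 44 = 88 ms
Total = 104 + 88 = 192 ms

192


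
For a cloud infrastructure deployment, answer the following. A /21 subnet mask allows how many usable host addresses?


Given: subnet mask /21
Host bits = 32 - 21 = 11
Total addresses = 2^11 = 2048
Usable hosts = 2048 - 2 (network + broadcast) = 2046

2046


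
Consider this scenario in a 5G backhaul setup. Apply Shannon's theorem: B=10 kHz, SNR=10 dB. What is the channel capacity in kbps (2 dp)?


Given: B = 10 kHz, SNR = 10 dB
SNR linear = 10^(10/10) = 10
1 + SNR = 11
log2(11) = 3.4594316186
C = 10 * 1000 * 3.4594316186 = 34594.3162 bps
C = 34.594316 kbps -> 34.59 kbps (2 dp)

34.59


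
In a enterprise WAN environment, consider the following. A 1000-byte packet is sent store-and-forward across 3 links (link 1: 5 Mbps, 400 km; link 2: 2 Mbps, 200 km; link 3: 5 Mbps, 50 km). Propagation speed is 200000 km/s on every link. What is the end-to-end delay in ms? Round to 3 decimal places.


Packet = 1000 bytes = 8000 bits. Store-and-forward: sum (t_trans + t_prop) per link.
Link 1: t_trans = 8000/(5*10^6) s = 1.6000 ms; t_prop = 400/200000 s = 2.0000 ms; subtotal = 3.6000 ms
Link 2: t_trans = 8000/(2*10^6) s = 4.0000 ms; t_prop = 200/200000 s = 1.0000 ms; subtotal = 5.0000 ms
Link 3: t_trans = 8000/(5*10^6) s = 1.6000 ms; t_prop = 50/200000 s = 0.2500 ms; subtotal = 1.8500 ms
End-to-end = 3.6000 + 5.0000 + 1.8500 = 10.4500 ms -> 10.450 ms (3 dp)

10.450


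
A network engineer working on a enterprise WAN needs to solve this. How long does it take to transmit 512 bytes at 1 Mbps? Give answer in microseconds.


Given: packet = 512 bytes, bandwidth = 1 Mbps
Packet in bits = 512 * 8 = 4096 bits
Bandwidth = 1 * 10^6 = 1000000 bps
Time = 4096 / 1000000 seconds
Time in us = 4096 * 10^6 / 1000000 = 4096

4096


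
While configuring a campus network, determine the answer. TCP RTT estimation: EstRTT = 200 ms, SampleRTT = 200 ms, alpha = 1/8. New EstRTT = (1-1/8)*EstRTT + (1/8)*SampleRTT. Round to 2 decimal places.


Given: EstRTT = 200 ms, SampleRTT = 200 ms, alpha = 1/8
New EstRTT = (1 - alpha) * EstRTT + alpha * SampleRTT
(7/8) * 200 = 175
(1/8) * 200 = 25
New EstRTT = 175 + 25 = 200 ms -> 200.00 ms (2 dp)

200.00


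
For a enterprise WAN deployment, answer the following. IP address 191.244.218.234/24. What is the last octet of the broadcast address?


Given: IP = 191.244.218.234, prefix = /24
Host bits = 32 - 24 = 8
Network last octet = 234 AND mask = 0
Host part size = 2^8 - 1 = 255
Broadcast last octet = 0 OR 255 = 255

255


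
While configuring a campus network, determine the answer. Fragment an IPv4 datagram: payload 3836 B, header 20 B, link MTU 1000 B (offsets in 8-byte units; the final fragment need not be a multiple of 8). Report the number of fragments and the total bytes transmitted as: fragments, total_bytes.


Max data per non-final fragment = floor((MTU - header)/8)*8 = floor((1000 - 20)/8)*8 = floor(980/8)*8 = 976 B
Final fragment needs no 8-byte alignment: it can carry up to MTU - header = 980 B
Non-final fragments needed = ceil((payload - 980) / 976) = ceil(2856/976) = ceil(2.9262) = 3
Number of fragments = 3 + 1 = 4
Fragment sizes (data): 3 * 976 B + 908 B (last, 908 <= 980 OK)
Total bytes sent = payload + n_frags * header = 3836 + 4*20 = 3836 + 80 = 3916 B

4, 3916


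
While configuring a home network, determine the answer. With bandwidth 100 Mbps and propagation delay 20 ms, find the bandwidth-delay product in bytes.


Given: bandwidth = 100 Mbps, delay = 20 ms
BDP in bits = 100 * 10^6 * 20 / 1000
BDP in bits = 2000000
BDP in bytes = 2000000 / 8 = 250000

250000


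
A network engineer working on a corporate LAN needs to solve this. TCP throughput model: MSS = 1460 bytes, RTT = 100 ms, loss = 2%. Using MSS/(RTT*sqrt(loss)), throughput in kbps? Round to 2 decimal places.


Given: MSS = 1460 bytes, RTT = 100 ms, loss = 2%
RTT in seconds = 100 / 1000 = 0.1
Loss rate = 2% = 0.02
sqrt(loss) = sqrt(0.02) = 0.141421356237
Throughput (bytes/s) = 1460 / (0.1 * 0.141421356237) = 103237.5901
Throughput (kbps) = 103237.5901 * 8 / 1000 = 825.900720 -> 825.90 kbps (2 dp)

825.90


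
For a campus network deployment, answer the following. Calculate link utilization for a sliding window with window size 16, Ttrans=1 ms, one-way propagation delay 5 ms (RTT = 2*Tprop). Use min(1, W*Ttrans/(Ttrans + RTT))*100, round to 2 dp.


Given: W = 16, Ttrans = 1 ms, RTT = 10 ms (= 2 * Tprop, Tprop = 5 ms)
Cycle time = Ttrans + RTT = 1 + 10 = 11 ms (first packet sent until its ACK returns)
W * Ttrans = 16 * 1 = 16 ms of sending per cycle
W * Ttrans / (Ttrans + RTT) = 16 / 11 = 1.454545
U = min(1, 1.454545) = 1.000000
U% = 100.00%

100.00


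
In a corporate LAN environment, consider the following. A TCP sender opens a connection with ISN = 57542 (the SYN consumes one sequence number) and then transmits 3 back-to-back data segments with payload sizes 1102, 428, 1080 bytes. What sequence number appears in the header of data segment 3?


The SYN occupies sequence number ISN = 57542, so the first data byte is ISN + 1 = 57543.
SEQ of data segment i = (ISN + 1) + sum of payload sizes of segments 1..i-1.
Segment 1: SEQ = 57543, payload = 1102 bytes
Segment 2: SEQ = 58645, payload = 428 bytes
Segment 3: SEQ = 59073, payload = 1080 bytes
SEQ of segment 3 = 57543 + 1102 + 428 = 59073

59073


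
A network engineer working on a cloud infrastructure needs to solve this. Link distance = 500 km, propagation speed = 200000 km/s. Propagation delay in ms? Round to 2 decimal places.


Given: distance = 500 km, speed = 200000 km/s
Delay = distance / speed = 500 / 200000 seconds
Delay in ms = 500 * 1000 / 200000
Delay = 2.5000 ms
Rounded to 2 dp = 2.50 ms

2.50


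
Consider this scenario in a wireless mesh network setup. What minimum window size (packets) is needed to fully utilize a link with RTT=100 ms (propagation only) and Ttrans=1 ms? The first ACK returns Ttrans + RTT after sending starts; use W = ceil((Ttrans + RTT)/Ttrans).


Given: Ttrans = 1 ms, RTT = 100 ms (= 2 * Tprop, Tprop = 50 ms)
Time until first ACK returns = Ttrans + RTT = 1 + 100 = 101 ms
Need W * Ttrans >= Ttrans + RTT  ->  W >= (Ttrans + RTT) / Ttrans
(Ttrans + RTT) / Ttrans = 101 / 1 = 101
W_min = ceil(101) = 101

101


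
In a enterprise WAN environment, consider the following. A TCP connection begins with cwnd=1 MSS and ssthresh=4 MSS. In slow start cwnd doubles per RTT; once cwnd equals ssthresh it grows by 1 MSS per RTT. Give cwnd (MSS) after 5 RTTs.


RTT 0: cwnd = 1 MSS (initial)
RTT 1: cwnd = 2 MSS (slow start, doubled)
RTT 2: cwnd = 4 MSS (slow start, doubled)
RTT 3: cwnd = 5 MSS (congestion avoidance, +1)
RTT 4: cwnd = 6 MSS (congestion avoidance, +1)
RTT 5: cwnd = 7 MSS (congestion avoidance, +1)

7


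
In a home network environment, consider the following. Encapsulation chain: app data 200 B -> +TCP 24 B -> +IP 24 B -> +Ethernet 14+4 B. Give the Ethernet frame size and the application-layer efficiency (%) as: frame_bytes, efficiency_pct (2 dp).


TCP segment = 200 + 24 = 224 B
IP packet = 224 + 24 = 248 B
Ethernet frame = 248 + 14 + 4 = 266 B
Efficiency = app / frame = 200 / 266 = 0.751880 = 75.1880% -> 75.19% (2 dp)

266, 75.19


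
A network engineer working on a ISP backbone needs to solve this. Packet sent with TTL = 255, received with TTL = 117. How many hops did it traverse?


Given: initial TTL = 255, received TTL = 117
Hops = initial TTL - received TTL
Hops = 255 - 117 = 138

138


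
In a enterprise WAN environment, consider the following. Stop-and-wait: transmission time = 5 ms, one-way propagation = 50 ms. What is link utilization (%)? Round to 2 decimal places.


Given: Ttrans = 5 ms, Tprop = 50 ms
RTT = 2 * Tprop = 2 * 50 = 100 ms
U = Ttrans / (Ttrans + RTT)
U = 5 / (5 + 100)
U = 5 / 105 = 0.047619
U% = 4.76%

4.76


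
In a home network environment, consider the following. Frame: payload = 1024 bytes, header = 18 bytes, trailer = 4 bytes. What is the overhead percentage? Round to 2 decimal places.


Given: payload = 1024 B, header = 18 B, trailer = 4 B
Overhead bytes = header + trailer = 18 + 4 = 22
Total frame = payload + overhead = 1024 + 22 = 1046
Overhead % = 22 / 1046 * 100 = 2.1033% -> 2.10% (2 dp)

2.10


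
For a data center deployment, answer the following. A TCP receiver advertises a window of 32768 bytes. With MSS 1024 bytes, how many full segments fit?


Given: RWND = 32768 bytes, MSS = 1024 bytes
Full segments = floor(RWND / MSS)
Full segments = floor(32768 / 1024)
Full segments = floor(32.0) = 32

32


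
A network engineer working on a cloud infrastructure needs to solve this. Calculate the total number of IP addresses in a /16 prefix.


Given: CIDR prefix /16
Host bits = 32 - 16 = 16
Total addresses = 2^16 = 65536

65536


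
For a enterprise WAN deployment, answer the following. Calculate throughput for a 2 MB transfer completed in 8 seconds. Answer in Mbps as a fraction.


Given: file = 2 MB, time = 8 s
File in Mb = 2 * 8 = 16 Mb
Throughput = 16 / 8 Mbps
Throughput = 2 Mbps

2


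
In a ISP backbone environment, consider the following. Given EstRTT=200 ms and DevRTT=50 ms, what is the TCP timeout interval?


Given: EstRTT = 200 ms, DevRTT = 50 ms
Timeout = EstRTT + 4 * DevRTT
4 * DevRTT = 4 * 50 = 200
Timeout = 200 + 200 = 400 ms

400


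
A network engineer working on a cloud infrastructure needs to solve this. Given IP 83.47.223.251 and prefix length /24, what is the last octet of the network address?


Given: IP = 83.47.223.251, prefix = /24
Subnet mask = 255.255.255.0
Last octet of IP: 251
Last octet of mask: 0
Network last octet = 251 AND 0 = 0

0


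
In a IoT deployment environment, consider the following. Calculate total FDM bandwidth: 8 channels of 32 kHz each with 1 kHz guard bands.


Given: 8 channels, 32 kHz each, guard = 1 kHz
Channel bandwidth = 8 * 32 = 256 kHz
Guard bands = 7 gaps * 1 kHz = 7 kHz
Total = 256 + 7 = 263 kHz

263


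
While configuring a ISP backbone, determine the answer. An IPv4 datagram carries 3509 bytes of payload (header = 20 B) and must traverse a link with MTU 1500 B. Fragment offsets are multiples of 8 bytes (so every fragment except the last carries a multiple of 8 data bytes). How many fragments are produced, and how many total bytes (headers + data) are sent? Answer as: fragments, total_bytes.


Max data per non-final fragment = floor((MTU - header)/8)*8 = floor((1500 - 20)/8)*8 = floor(1480/8)*8 = 1480 B
Final fragment needs no 8-byte alignment: it can carry up to MTU - header = 1480 B
Non-final fragments needed = ceil((payload - 1480) / 1480) = ceil(2029/1480) = ceil(1.3709) = 2
Number of fragments = 2 + 1 = 3
Fragment sizes (data): 2 * 1480 B + 549 B (last, 549 <= 1480 OK)
Total bytes sent = payload + n_frags * header = 3509 + 3*20 = 3509 + 60 = 3569 B

3, 3569


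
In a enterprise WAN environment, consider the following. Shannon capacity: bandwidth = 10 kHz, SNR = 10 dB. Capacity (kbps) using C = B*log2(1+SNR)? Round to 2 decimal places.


Given: B = 10 kHz, SNR = 10 dB
SNR linear = 10^(10/10) = 10
1 + SNR = 11
log2(11) = 3.4594316186
C = 10 * 1000 * 3.4594316186 = 34594.3162 bps
C = 34.594316 kbps -> 34.59 kbps (2 dp)

34.59


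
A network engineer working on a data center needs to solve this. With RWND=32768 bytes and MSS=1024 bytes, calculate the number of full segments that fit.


Given: RWND = 32768 bytes, MSS = 1024 bytes
Full segments = floor(RWND / MSS)
Full segments = floor(32768 / 1024)
Full segments = floor(32.0) = 32

32


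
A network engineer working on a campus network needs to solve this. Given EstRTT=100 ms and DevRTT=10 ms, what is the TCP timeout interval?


Given: EstRTT = 100 ms, DevRTT = 10 ms
Timeout = EstRTT + 4 * DevRTT
4 * DevRTT = 4 * 10 = 40
Timeout = 100 + 40 = 140 ms

140


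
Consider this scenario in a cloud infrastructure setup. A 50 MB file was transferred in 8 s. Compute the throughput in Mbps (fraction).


Given: file = 50 MB, time = 8 s
File in Mb = 50 * 8 = 400 Mb
Throughput = 400 / 8 Mbps
Throughput = 50 Mbps

50


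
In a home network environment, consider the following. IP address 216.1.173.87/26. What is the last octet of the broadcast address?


Given: IP = 216.1.173.87, prefix = /26
Host bits = 32 - 26 = 6
Network last octet = 87 AND mask = 64
Host part size = 2^6 - 1 = 63
Broadcast last octet = 64 OR 63 = 127

127


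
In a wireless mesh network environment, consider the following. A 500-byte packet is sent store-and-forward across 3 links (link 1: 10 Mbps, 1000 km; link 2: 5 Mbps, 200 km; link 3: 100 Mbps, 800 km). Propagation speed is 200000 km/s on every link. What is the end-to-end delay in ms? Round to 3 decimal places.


Packet = 500 bytes = 4000 bits. Store-and-forward: sum (t_trans + t_prop) per link.
Link 1: t_trans = 4000/(10*10^6) s = 0.4000 ms; t_prop = 1000/200000 s = 5.0000 ms; subtotal = 5.4000 ms
Link 2: t_trans = 4000/(5*10^6) s = 0.8000 ms; t_prop = 200/200000 s = 1.0000 ms; subtotal = 1.8000 ms
Link 3: t_trans = 4000/(100*10^6) s = 0.0400 ms; t_prop = 800/200000 s = 4.0000 ms; subtotal = 4.0400 ms
End-to-end = 5.4000 + 1.8000 + 4.0400 = 11.2400 ms -> 11.240 ms (3 dp)

11.240


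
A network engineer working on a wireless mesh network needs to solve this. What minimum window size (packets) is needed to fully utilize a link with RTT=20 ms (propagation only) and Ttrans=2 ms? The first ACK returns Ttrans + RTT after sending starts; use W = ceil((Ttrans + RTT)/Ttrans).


Given: Ttrans = 2 ms, RTT = 20 ms (= 2 * Tprop, Tprop = 10 ms)
Time until first ACK returns = Ttrans + RTT = 2 + 20 = 22 ms
Need W * Ttrans >= Ttrans + RTT  ->  W >= (Ttrans + RTT) / Ttrans
(Ttrans + RTT) / Ttrans = 22 / 2 = 11
W_min = ceil(11) = 11

11


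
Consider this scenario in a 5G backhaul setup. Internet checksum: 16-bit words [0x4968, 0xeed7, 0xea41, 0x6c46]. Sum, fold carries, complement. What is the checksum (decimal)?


Given words: [0x4968, 0xeed7, 0xea41, 0x6c46]
Step 1: Sum all words
Raw sum = 18792 + 61143 + 59969 + 27718 = 167622
Step 2: Fold carry: (36550 + 2) = 36552
One's complement = ~36552 & 0xFFFF = 28983

28983


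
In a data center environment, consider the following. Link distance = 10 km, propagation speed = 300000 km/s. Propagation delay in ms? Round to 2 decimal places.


Given: distance = 10 km, speed = 300000 km/s
Delay = distance / speed = 10 / 300000 seconds
Delay in ms = 10 * 1000 / 300000
Delay = 0.0333 ms
Rounded to 2 dp = 0.03 ms

0.03


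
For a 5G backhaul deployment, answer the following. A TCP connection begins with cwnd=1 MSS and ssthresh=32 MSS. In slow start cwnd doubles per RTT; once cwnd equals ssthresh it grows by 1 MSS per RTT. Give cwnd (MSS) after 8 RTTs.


RTT 0: cwnd = 1 MSS (initial)
RTT 1: cwnd = 2 MSS (slow start, doubled)
RTT 2: cwnd = 4 MSS (slow start, doubled)
RTT 3: cwnd = 8 MSS (slow start, doubled)
RTT 4: cwnd = 16 MSS (slow start, doubled)
RTT 5: cwnd = 32 MSS (slow start, doubled)
RTT 6: cwnd = 33 MSS (congestion avoidance, +1)
RTT 7: cwnd = 34 MSS (congestion avoidance, +1)
RTT 8: cwnd = 35 MSS (congestion avoidance, +1)

35


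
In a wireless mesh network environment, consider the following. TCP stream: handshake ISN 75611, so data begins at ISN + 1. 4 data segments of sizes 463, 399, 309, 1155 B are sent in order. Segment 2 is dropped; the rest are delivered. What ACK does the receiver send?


SYN uses sequence number 75611; first data byte = ISN + 1 = 75612.
Segment 1: SEQ = 75612, len = 463 B, covers [75612, 76074]
Segment 2: SEQ = 76075, len = 399 B, covers [76075, 76473] [LOST]
Segment 3: SEQ = 76474, len = 309 B, covers [76474, 76782]
Segment 4: SEQ = 76783, len = 1155 B, covers [76783, 77937]
In-order data received: bytes [75612, 76074] (segments 1..1).
Segment 2 missing -> gap begins at byte 76075; later segments buffered out of order.
Cumulative ACK = next expected in-order byte = 75612 + 463 = 76075

76075


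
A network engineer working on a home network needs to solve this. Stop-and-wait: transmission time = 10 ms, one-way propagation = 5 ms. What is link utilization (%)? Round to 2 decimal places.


Given: Ttrans = 10 ms, Tprop = 5 ms
RTT = 2 * Tprop = 2 * 5 = 10 ms
U = Ttrans / (Ttrans + RTT)
U = 10 / (10 + 10)
U = 10 / 20 = 0.5
U% = 50.00%

50.00


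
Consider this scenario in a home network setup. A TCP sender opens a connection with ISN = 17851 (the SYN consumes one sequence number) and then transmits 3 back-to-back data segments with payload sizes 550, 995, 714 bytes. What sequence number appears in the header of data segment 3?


The SYN occupies sequence number ISN = 17851, so the first data byte is ISN + 1 = 17852.
SEQ of data segment i = (ISN + 1) + sum of payload sizes of segments 1..i-1.
Segment 1: SEQ = 17852, payload = 550 bytes
Segment 2: SEQ = 18402, payload = 995 bytes
Segment 3: SEQ = 19397, payload = 714 bytes
SEQ of segment 3 = 17852 + 550 + 995 = 19397

19397


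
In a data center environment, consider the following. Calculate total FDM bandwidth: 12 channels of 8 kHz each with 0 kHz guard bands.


Given: 12 channels, 8 kHz each, guard = 0 kHz
Channel bandwidth = 12 * 8 = 96 kHz
Guard bands = 11 gaps * 0 kHz = 0 kHz
Total = 96 + 0 = 96 kHz

96


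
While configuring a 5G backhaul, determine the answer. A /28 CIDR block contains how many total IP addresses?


Given: CIDR prefix /28
Host bits = 32 - 28 = 4
Total addresses = 2^4 = 16

16


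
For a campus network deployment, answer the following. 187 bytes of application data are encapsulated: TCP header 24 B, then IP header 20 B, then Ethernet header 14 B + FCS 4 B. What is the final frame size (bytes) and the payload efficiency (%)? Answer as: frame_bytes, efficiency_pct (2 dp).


TCP segment = 187 + 24 = 211 B
IP packet = 211 + 20 = 231 B
Ethernet frame = 231 + 14 + 4 = 249 B
Efficiency = app / frame = 187 / 249 = 0.751004 = 75.1004% -> 75.10% (2 dp)

249, 75.10


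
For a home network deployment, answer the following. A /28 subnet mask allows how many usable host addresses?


Given: subnet mask /28
Host bits = 32 - 28 = 4
Total addresses = 2^4 = 16
Usable hosts = 16 - 2 (network + broadcast) = 14

14


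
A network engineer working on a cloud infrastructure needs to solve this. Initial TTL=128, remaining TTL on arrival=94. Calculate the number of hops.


Given: initial TTL = 128, received TTL = 94
Hops = initial TTL - received TTL
Hops = 128 - 94 = 34

34


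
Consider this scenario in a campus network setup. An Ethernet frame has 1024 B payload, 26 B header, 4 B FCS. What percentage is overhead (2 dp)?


Given: payload = 1024 B, header = 26 B, trailer = 4 B
Overhead bytes = header + trailer = 26 + 4 = 30
Total frame = payload + overhead = 1024 + 30 = 1054
Overhead % = 30 / 1054 * 100 = 2.8463% -> 2.85% (2 dp)

2.85


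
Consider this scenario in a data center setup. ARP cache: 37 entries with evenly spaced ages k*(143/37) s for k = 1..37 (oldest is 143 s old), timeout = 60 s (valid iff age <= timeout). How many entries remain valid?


Ages are k * 143/37 s for k = 1..37 (spacing = 3.8649 s).
Entry k is valid iff k * 143/37 <= 60 iff k <= 37 * 60 / 143 = 15.5245
n_valid = floor(15.5245) = 15
(n_stale = 37 - 15 = 22)

15


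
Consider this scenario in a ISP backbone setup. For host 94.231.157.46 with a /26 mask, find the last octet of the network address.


Given: IP = 94.231.157.46, prefix = /26
Subnet mask = 255.255.255.192
Last octet of IP: 46
Last octet of mask: 192
Network last octet = 46 AND 192 = 0

0


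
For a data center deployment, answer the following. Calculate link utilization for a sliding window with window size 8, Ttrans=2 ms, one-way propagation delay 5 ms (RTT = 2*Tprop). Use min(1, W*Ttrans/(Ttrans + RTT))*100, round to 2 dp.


Given: W = 8, Ttrans = 2 ms, RTT = 10 ms (= 2 * Tprop, Tprop = 5 ms)
Cycle time = Ttrans + RTT = 2 + 10 = 12 ms (first packet sent until its ACK returns)
W * Ttrans = 8 * 2 = 16 ms of sending per cycle
W * Ttrans / (Ttrans + RTT) = 16 / 12 = 1.333333
U = min(1, 1.333333) = 1.000000
U% = 100.00%

100.00


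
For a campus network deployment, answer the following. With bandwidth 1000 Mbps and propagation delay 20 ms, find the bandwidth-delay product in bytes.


Given: bandwidth = 1000 Mbps, delay = 20 ms
BDP in bits = 1000 * 10^6 * 20 / 1000
BDP in bits = 20000000
BDP in bytes = 20000000 / 8 = 2500000

2500000


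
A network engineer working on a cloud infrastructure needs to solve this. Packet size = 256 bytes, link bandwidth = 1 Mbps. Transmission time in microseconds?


Given: packet = 256 bytes, bandwidth = 1 Mbps
Packet in bits = 256 * 8 = 2048 bits
Bandwidth = 1 * 10^6 = 1000000 bps
Time = 2048 / 1000000 seconds
Time in us = 2048 * 10^6 / 1000000 = 2048

2048


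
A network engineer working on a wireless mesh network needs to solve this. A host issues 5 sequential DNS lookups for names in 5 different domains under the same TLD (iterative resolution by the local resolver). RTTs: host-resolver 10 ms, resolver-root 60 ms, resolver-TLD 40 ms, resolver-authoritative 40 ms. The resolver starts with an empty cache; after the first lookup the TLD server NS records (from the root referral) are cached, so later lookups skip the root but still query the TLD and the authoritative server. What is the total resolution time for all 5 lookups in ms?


Lookup 1 (cold cache): local + root + TLD + auth = 10 + 60 + 40 + 40 = 150 ms
Lookups 2..5 (TLD NS cached -> skip root; new domain -> still ask TLD and auth): local + TLD + auth = 10 + 40 + 40 = 90 ms each
Remaining 4 lookups: 4 * 90 = 360 ms
Total = 150 + 360 = 510 ms

510


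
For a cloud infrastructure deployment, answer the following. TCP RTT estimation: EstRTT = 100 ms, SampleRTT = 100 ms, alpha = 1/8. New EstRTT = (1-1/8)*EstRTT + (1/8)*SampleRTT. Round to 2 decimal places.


Given: EstRTT = 100 ms, SampleRTT = 100 ms, alpha = 1/8
New EstRTT = (1 - alpha) * EstRTT + alpha * SampleRTT
(7/8) * 100 = 87.5
(1/8) * 100 = 12.5
New EstRTT = 87.5 + 12.5 = 100 ms -> 100.00 ms (2 dp)

100.00


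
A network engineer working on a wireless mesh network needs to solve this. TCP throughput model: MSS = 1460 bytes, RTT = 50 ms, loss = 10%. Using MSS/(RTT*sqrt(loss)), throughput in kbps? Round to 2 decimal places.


Given: MSS = 1460 bytes, RTT = 50 ms, loss = 10%
RTT in seconds = 50 / 1000 = 0.05
Loss rate = 10% = 0.1
sqrt(loss) = sqrt(0.1) = 0.316227766017
Throughput (bytes/s) = 1460 / (0.05 * 0.316227766017) = 92338.5077
Throughput (kbps) = 92338.5077 * 8 / 1000 = 738.708061 -> 738.71 kbps (2 dp)

738.71


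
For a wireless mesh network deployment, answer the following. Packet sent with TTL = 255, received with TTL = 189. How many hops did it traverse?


Given: initial TTL = 255, received TTL = 189
Hops = initial TTL - received TTL
Hops = 255 - 189 = 66

66


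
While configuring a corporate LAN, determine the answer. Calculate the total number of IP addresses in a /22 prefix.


Given: CIDR prefix /22
Host bits = 32 - 22 = 10
Total addresses = 2^10 = 1024

1024


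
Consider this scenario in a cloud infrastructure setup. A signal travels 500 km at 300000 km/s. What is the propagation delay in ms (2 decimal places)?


Given: distance = 500 km, speed = 300000 km/s
Delay = distance / speed = 500 / 300000 seconds
Delay in ms = 500 * 1000 / 300000
Delay = 1.6667 ms
Rounded to 2 dp = 1.67 ms

1.67


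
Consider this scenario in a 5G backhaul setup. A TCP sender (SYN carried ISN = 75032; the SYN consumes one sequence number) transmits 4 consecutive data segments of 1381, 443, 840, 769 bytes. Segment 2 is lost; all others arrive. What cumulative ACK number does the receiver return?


SYN uses sequence number 75032; first data byte = ISN + 1 = 75033.
Segment 1: SEQ = 75033, len = 1381 B, covers [75033, 76413]
Segment 2: SEQ = 76414, len = 443 B, covers [76414, 76856] [LOST]
Segment 3: SEQ = 76857, len = 840 B, covers [76857, 77696]
Segment 4: SEQ = 77697, len = 769 B, covers [77697, 78465]
In-order data received: bytes [75033, 76413] (segments 1..1).
Segment 2 missing -> gap begins at byte 76414; later segments buffered out of order.
Cumulative ACK = next expected in-order byte = 75033 + 1381 = 76414

76414


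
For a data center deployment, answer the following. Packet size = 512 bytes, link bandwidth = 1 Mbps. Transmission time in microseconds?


Given: packet = 512 bytes, bandwidth = 1 Mbps
Packet in bits = 512 * 8 = 4096 bits
Bandwidth = 1 * 10^6 = 1000000 bps
Time = 4096 / 1000000 seconds
Time in us = 4096 * 10^6 / 1000000 = 4096

4096


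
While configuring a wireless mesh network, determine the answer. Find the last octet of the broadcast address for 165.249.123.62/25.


Given: IP = 165.249.123.62, prefix = /25
Host bits = 32 - 25 = 7
Network last octet = 62 AND mask = 0
Host part size = 2^7 - 1 = 127
Broadcast last octet = 0 OR 127 = 127

127


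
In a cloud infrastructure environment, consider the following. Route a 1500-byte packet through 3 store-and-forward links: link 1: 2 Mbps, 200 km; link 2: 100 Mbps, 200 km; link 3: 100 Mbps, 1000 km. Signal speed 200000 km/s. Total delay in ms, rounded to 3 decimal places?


Packet = 1500 bytes = 12000 bits. Store-and-forward: sum (t_trans + t_prop) per link.
Link 1: t_trans = 12000/(2*10^6) s = 6.0000 ms; t_prop = 200/200000 s = 1.0000 ms; subtotal = 7.0000 ms
Link 2: t_trans = 12000/(100*10^6) s = 0.1200 ms; t_prop = 200/200000 s = 1.0000 ms; subtotal = 1.1200 ms
Link 3: t_trans = 12000/(100*10^6) s = 0.1200 ms; t_prop = 1000/200000 s = 5.0000 ms; subtotal = 5.1200 ms
End-to-end = 7.0000 + 1.1200 + 5.1200 = 13.2400 ms -> 13.240 ms (3 dp)

13.240


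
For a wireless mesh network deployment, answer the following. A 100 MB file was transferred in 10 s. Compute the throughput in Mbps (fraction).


Given: file = 100 MB, time = 10 s
File in Mb = 100 * 8 = 800 Mb
Throughput = 800 / 10 Mbps
Throughput = 80 Mbps

80


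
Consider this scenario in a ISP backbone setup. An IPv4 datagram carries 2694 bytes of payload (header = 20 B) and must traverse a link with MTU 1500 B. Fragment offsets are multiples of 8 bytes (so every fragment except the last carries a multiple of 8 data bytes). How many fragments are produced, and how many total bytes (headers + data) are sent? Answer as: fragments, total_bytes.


Max data per non-final fragment = floor((MTU - header)/8)*8 = floor((1500 - 20)/8)*8 = floor(1480/8)*8 = 1480 B
Final fragment needs no 8-byte alignment: it can carry up to MTU - header = 1480 B
Non-final fragments needed = ceil((payload - 1480) / 1480) = ceil(1214/1480) = ceil(0.8203) = 1
Number of fragments = 1 + 1 = 2
Fragment sizes (data): 1 * 1480 B + 1214 B (last, 1214 <= 1480 OK)
Total bytes sent = payload + n_frags * header = 2694 + 2*20 = 2694 + 40 = 2734 B

2, 2734


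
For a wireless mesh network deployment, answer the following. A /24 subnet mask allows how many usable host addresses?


Given: subnet mask /24
Host bits = 32 - 24 = 8
Total addresses = 2^8 = 256
Usable hosts = 256 - 2 (network + broadcast) = 254

254


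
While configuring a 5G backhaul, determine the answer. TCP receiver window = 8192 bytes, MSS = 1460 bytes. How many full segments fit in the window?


Given: RWND = 8192 bytes, MSS = 1460 bytes
Full segments = floor(RWND / MSS)
Full segments = floor(8192 / 1460)
Full segments = floor(5.611) = 5

5


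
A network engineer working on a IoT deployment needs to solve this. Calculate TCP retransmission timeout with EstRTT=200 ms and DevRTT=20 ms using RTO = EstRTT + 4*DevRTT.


Given: EstRTT = 200 ms, DevRTT = 20 ms
Timeout = EstRTT + 4 * DevRTT
4 * DevRTT = 4 * 20 = 80
Timeout = 200 + 80 = 280 ms

280


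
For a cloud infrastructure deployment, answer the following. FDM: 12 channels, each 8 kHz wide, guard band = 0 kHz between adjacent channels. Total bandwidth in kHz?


Given: 12 channels, 8 kHz each, guard = 0 kHz
Channel bandwidth = 12 * 8 = 96 kHz
Guard bands = 11 gaps * 0 kHz = 0 kHz
Total = 96 + 0 = 96 kHz

96


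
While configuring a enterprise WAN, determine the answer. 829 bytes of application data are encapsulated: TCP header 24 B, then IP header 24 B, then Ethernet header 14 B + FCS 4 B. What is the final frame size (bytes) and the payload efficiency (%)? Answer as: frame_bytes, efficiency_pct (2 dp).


TCP segment = 829 + 24 = 853 B
IP packet = 853 + 24 = 877 B
Ethernet frame = 877 + 14 + 4 = 895 B
Efficiency = app / frame = 829 / 895 = 0.926257 = 92.6257% -> 92.63% (2 dp)

895, 92.63


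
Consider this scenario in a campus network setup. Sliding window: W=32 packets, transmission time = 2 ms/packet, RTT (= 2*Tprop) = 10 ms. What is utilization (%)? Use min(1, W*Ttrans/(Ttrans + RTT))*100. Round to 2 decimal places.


Given: W = 32, Ttrans = 2 ms, RTT = 10 ms (= 2 * Tprop, Tprop = 5 ms)
Cycle time = Ttrans + RTT = 2 + 10 = 12 ms (first packet sent until its ACK returns)
W * Ttrans = 32 * 2 = 64 ms of sending per cycle
W * Ttrans / (Ttrans + RTT) = 64 / 12 = 5.333333
U = min(1, 5.333333) = 1.000000
U% = 100.00%

100.00


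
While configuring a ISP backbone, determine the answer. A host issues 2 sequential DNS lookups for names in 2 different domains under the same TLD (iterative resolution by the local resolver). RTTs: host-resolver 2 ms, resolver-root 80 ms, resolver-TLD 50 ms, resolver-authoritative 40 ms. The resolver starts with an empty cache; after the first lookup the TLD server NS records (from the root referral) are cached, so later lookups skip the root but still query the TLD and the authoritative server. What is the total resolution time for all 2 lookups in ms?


Lookup 1 (cold cache): local + root + TLD + auth = 2 + 80 + 50 + 40 = 172 ms
Lookups 2..2 (TLD NS cached -> skip root; new domain -> still ask TLD and auth): local + TLD + auth = 2 + 50 + 40 = 92 ms each
Remaining 1 lookups: 1 * 92 = 92 ms
Total = 172 + 92 = 264 ms

264


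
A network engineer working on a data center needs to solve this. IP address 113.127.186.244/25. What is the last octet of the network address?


Given: IP = 113.127.186.244, prefix = /25
Subnet mask = 255.255.255.128
Last octet of IP: 244
Last octet of mask: 128
Network last octet = 244 AND 128 = 128

128


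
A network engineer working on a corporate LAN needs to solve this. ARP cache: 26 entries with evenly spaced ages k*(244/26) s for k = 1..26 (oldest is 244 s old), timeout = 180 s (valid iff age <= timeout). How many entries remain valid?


Ages are k * 244/26 s for k = 1..26 (spacing = 9.3846 s).
Entry k is valid iff k * 244/26 <= 180 iff k <= 26 * 180 / 244 = 19.1803
n_valid = floor(19.1803) = 19
(n_stale = 26 - 19 = 7)

19


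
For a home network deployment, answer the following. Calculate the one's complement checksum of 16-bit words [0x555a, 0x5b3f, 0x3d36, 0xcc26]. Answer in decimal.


Given words: [0x555a, 0x5b3f, 0x3d36, 0xcc26]
Step 1: Sum all words
Raw sum = 21850 + 23359 + 15670 + 52262 = 113141
Step 2: Fold carry: (47605 + 1) = 47606
One's complement = ~47606 & 0xFFFF = 17929

17929


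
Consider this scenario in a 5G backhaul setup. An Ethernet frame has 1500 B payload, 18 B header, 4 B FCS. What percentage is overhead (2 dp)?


Given: payload = 1500 B, header = 18 B, trailer = 4 B
Overhead bytes = header + trailer = 18 + 4 = 22
Total frame = payload + overhead = 1500 + 22 = 1522
Overhead % = 22 / 1522 * 100 = 1.4455% -> 1.45% (2 dp)

1.45


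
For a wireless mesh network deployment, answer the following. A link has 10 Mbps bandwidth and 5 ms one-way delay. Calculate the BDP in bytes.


Given: bandwidth = 10 Mbps, delay = 5 ms
BDP in bits = 10 * 10^6 * 5 / 1000
BDP in bits = 50000
BDP in bytes = 50000 / 8 = 6250

6250


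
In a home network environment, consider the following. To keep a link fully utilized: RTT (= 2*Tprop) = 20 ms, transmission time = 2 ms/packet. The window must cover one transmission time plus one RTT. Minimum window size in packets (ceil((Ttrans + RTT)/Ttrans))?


Given: Ttrans = 2 ms, RTT = 20 ms (= 2 * Tprop, Tprop = 10 ms)
Time until first ACK returns = Ttrans + RTT = 2 + 20 = 22 ms
Need W * Ttrans >= Ttrans + RTT  ->  W >= (Ttrans + RTT) / Ttrans
(Ttrans + RTT) / Ttrans = 22 / 2 = 11
W_min = ceil(11) = 11

11


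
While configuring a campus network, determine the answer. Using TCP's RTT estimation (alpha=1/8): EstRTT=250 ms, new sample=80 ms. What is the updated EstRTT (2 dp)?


Given: EstRTT = 250 ms, SampleRTT = 80 ms, alpha = 1/8
New EstRTT = (1 - alpha) * EstRTT + alpha * SampleRTT
(7/8) * 250 = 218.75
(1/8) * 80 = 10
New EstRTT = 218.75 + 10 = 228.75 ms -> 228.75 ms (2 dp)

228.75
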